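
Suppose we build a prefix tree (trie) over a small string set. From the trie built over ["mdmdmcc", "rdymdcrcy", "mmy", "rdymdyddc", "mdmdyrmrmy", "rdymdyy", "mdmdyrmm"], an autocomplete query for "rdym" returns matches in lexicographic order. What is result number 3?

DFS of the "rdym" subtree visits, in order: "rdymdcrcy", "rdymdyddc", "rdymdyy"
Position 3: rdymdyy

rdymdyy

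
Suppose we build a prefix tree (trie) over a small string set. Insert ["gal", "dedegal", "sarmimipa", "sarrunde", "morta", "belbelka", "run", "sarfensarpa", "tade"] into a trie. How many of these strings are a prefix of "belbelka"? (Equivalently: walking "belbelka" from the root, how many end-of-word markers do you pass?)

Traverse "belbelka" character by character; count nodes along the way that are marked as word ends.
Prefixes of the query that are stored words: "belbelka"
Count: 1

1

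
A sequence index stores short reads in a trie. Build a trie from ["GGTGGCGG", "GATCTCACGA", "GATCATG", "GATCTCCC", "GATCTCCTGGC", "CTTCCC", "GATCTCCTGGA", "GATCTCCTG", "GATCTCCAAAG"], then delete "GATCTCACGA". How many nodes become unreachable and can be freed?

4

After clearing the end-marker at "GATCTCACGA", prune upward until reaching a node still needed by another word.
The suffix "ACGA" (4 nodes) is used only by "GATCTCACGA"; the node for "GATCTC" still has the child "C", so pruning stops there.
Nodes removed: 4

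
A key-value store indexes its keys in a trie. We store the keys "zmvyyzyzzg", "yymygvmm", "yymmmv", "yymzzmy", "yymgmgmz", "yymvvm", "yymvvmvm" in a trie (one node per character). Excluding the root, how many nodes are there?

Trie structure (* marks end of a word):
(root)
├─ y
│  └─ y
│     └─ m
│        ├─ g
│        │  └─ m
│        │     └─ g
│        │        └─ m
│        │           └─ z *
│        ├─ m
│        │  └─ m
│        │     └─ v *
│        ├─ v
│        │  └─ v
│        │     └─ m *
│        │        └─ v
│        │           └─ m *
│        ├─ y
│        │  └─ g
│        │     └─ v
│        │        └─ m
│        │           └─ m *
│        └─ z
│           └─ z
│              └─ m
│                 └─ y *
└─ z
   └─ m
      └─ v
         └─ y
            └─ y
               └─ z
                  └─ y
                     └─ z
                        └─ z
                           └─ g *
Counting every labelled node above: 35.

35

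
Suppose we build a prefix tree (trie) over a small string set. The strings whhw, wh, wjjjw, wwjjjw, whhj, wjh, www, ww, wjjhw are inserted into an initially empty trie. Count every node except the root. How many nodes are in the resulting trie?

Trace insertions, counting only characters that open a new branch:
  "whhw" → 4 new (w, h, h, w)
  "wh" → prefix "wh" already present; 0 new (none)
  "wjjjw" → prefix "w" already present; 4 new (j, j, j, w)
  "wwjjjw" → prefix "w" already present; 5 new (w, j, j, j, w)
  "whhj" → prefix "whh" already present; 1 new (j)
  "wjh" → prefix "wj" already present; 1 new (h)
  "www" → prefix "ww" already present; 1 new (w)
  "ww" → prefix "ww" already present; 0 new (none)
  "wjjhw" → prefix "wjj" already present; 2 new (h, w)
Total nodes = 4 + 0 + 4 + 5 + 1 + 1 + 1 + 0 + 2 = 18

18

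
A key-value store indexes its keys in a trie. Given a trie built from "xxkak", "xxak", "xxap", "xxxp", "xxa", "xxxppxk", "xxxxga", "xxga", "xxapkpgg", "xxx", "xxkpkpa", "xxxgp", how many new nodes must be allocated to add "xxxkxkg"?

Walking "xxxkxkg" from the root, the first 3 characters ("xxx") follow existing edges; "k" is the first miss.
Each of the 4 remaining characters creates one node.

4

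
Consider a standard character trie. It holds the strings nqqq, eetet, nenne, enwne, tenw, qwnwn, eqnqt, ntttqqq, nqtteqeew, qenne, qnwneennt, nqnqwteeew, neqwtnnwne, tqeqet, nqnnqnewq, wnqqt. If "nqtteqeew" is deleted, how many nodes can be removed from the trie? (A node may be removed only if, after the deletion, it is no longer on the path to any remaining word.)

7

After clearing the end-marker at "nqtteqeew", prune upward until reaching a node still needed by another word.
The suffix "tteqeew" (7 nodes) is used only by "nqtteqeew"; the node for "nq" still has the child "q", so pruning stops there.
Nodes removed: 7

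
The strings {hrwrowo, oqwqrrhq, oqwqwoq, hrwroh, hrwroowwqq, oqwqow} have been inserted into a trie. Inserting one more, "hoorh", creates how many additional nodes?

4

Walking "hoorh" from the root, the first 1 characters ("h") follow existing edges; "o" is the first miss.
New nodes needed: |"hoorh"| − 1 = 5 − 1 = 4.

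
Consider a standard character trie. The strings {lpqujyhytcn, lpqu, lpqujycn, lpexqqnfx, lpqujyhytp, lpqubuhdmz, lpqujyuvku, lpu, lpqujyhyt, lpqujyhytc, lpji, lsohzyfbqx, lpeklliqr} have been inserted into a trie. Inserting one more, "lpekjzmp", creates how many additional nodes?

4

"lpek" is already a path in the trie; the remaining "jzmp" must be added.
New nodes needed: |"lpekjzmp"| − 4 = 8 − 4 = 4.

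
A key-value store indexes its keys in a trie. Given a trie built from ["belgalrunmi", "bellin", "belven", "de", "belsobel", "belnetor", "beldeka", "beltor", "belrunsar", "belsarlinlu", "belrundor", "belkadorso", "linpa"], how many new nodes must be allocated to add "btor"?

The longest prefix of "btor" already in the trie is "b" (length 1).
So 4 − 1 = 3 new nodes.

3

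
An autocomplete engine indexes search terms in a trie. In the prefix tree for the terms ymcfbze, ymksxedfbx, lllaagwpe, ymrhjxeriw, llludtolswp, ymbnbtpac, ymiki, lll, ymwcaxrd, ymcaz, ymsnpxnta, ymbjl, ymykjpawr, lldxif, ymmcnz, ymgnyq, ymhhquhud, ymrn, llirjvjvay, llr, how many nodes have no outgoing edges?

19

A leaf is a node with no children — equivalently, the end of a word that is not a proper prefix of any other stored word.
Those words: "lldxif", "llirjvjvay", "lllaagwpe", "llludtolswp", "llr", "ymbjl", "ymbnbtpac", "ymcaz", "ymcfbze", "ymgnyq", "ymhhquhud", "ymiki", "ymksxedfbx", "ymmcnz", "ymrhjxeriw", "ymrn", "ymsnpxnta", "ymwcaxrd", "ymykjpawr"
Leaf count: 19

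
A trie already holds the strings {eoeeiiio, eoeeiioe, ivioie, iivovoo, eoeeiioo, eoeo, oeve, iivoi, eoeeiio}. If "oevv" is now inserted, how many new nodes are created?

1

"oev" is already a path in the trie; the remaining "v" must be added.
Each of the 1 remaining characters creates one node.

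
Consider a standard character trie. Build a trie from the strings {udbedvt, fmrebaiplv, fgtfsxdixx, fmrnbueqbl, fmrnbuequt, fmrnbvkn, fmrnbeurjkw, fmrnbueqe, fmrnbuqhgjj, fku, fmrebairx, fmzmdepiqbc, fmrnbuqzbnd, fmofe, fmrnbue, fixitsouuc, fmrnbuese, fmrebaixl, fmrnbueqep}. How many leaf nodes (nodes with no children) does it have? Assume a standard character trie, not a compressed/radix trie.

Leaves are exactly the stored words that no other stored word extends.
Those words: "fgtfsxdixx", "fixitsouuc", "fku", "fmofe", "fmrebaiplv", "fmrebairx", "fmrebaixl", "fmrnbeurjkw", "fmrnbueqbl", "fmrnbueqep", "fmrnbuequt", "fmrnbuese", "fmrnbuqhgjj", "fmrnbuqzbnd", "fmrnbvkn", "fmzmdepiqbc", "udbedvt"
Leaf count: 17

17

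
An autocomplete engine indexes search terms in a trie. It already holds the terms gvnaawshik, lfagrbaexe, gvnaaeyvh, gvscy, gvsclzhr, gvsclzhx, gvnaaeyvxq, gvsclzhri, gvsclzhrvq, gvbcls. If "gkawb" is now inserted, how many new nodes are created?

4

The longest prefix of "gkawb" already in the trie is "g" (length 1).
So 5 − 1 = 4 new nodes.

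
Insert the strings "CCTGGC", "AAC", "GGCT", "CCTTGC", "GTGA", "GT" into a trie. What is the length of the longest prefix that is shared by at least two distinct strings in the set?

3

Look for the deepest trie node that still has at least two words in its subtree.
e.g. "CCTGGC" and "CCTTGC" share the prefix "CCT" of length 3; no pair shares a longer one.
Longest shared-prefix length: 3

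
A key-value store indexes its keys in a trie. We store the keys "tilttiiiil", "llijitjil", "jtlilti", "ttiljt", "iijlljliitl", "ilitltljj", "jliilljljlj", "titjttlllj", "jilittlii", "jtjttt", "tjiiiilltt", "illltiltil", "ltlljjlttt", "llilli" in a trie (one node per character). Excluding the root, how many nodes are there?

Trace insertions, counting only characters that open a new branch:
  "tilttiiiil" → 10 new (t, i, l, t, t, i, i, i, i, l)
  "llijitjil" → 9 new (l, l, i, j, i, t, j, i, l)
  "jtlilti" → 7 new (j, t, l, i, l, t, i)
  "ttiljt" → prefix "t" already present; 5 new (t, i, l, j, t)
  "iijlljliitl" → 11 new (i, i, j, l, l, j, l, i, i, t, l)
  "ilitltljj" → prefix "i" already present; 8 new (l, i, t, l, t, l, j, j)
  "jliilljljlj" → prefix "j" already present; 10 new (l, i, i, l, l, j, l, j, l, j)
  "titjttlllj" → prefix "ti" already present; 8 new (t, j, t, t, l, l, l, j)
  "jilittlii" → prefix "j" already present; 8 new (i, l, i, t, t, l, i, i)
  "jtjttt" → prefix "jt" already present; 4 new (j, t, t, t)
  "tjiiiilltt" → prefix "t" already present; 9 new (j, i, i, i, i, l, l, t, t)
  "illltiltil" → prefix "il" already present; 8 new (l, l, t, i, l, t, i, l)
  "ltlljjlttt" → prefix "l" already present; 9 new (t, l, l, j, j, l, t, t, t)
  "llilli" → prefix "lli" already present; 3 new (l, l, i)
Total nodes = 10 + 9 + 7 + 5 + 11 + 8 + 10 + 8 + 8 + 4 + 9 + 8 + 9 + 3 = 109

109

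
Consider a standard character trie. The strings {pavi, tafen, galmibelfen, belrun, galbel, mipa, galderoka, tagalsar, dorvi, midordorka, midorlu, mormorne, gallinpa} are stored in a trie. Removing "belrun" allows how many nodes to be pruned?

After clearing the end-marker at "belrun", prune upward until reaching a node still needed by another word.
No other word shares any prefix with "belrun", so all 6 of its nodes go.
Nodes removed: 6

6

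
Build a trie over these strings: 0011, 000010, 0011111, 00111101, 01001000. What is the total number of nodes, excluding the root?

Insert word by word; a character creates a node only if that edge doesn't already exist:
  "0011" → 4 new (0, 0, 1, 1)
  "000010" → prefix "00" already present; 4 new (0, 0, 1, 0)
  "0011111" → prefix "0011" already present; 3 new (1, 1, 1)
  "00111101" → prefix "001111" already present; 2 new (0, 1)
  "01001000" → prefix "0" already present; 7 new (1, 0, 0, 1, 0, 0, 0)
Total nodes = 4 + 4 + 3 + 2 + 7 = 20

20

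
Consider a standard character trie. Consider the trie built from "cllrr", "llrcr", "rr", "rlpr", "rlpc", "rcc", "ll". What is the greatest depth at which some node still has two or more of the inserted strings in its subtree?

3

Look for the deepest trie node that still has at least two words in its subtree.
e.g. "rlpc" and "rlpr" share the prefix "rlp" of length 3; no pair shares a longer one.
Longest shared-prefix length: 3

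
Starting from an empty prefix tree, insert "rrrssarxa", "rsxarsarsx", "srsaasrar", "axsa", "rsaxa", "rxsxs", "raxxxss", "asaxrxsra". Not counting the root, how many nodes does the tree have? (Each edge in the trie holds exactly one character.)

52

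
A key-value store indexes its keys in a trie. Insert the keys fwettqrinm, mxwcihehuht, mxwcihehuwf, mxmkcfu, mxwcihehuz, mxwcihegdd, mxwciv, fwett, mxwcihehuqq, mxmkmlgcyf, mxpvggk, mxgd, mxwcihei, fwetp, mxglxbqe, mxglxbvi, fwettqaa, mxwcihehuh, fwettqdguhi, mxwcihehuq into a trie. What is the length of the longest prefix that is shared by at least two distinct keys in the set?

10

Equivalently: take the maximum, over all pairs, of their longest common prefix length.
e.g. "mxwcihehuh" and "mxwcihehuht" share the prefix "mxwcihehuh" of length 10; no pair shares a longer one.
Longest shared-prefix length: 10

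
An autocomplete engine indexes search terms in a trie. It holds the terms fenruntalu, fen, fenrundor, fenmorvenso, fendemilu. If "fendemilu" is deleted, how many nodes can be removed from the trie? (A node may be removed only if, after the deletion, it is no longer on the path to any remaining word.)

A node on "fendemilu"'s path can go only if nothing else ends at it or branches off below it.
The suffix "demilu" (6 nodes) is used only by "fendemilu"; the node for "fen" still has the child "r", so pruning stops there.
Nodes removed: 6

6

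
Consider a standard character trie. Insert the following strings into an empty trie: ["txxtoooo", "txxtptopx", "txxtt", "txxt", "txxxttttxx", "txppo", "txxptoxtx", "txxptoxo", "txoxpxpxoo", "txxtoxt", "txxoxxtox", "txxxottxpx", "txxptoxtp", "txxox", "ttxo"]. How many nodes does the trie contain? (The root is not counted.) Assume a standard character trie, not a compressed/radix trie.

For each word, the new-node count is its length minus the longest prefix already in the trie:
  "txxtoooo" → 8 new (t, x, x, t, o, o, o, o)
  "txxtptopx" → prefix "txxt" already present; 5 new (p, t, o, p, x)
  "txxtt" → prefix "txxt" already present; 1 new (t)
  "txxt" → prefix "txxt" already present; 0 new (none)
  "txxxttttxx" → prefix "txx" already present; 7 new (x, t, t, t, t, x, x)
  "txppo" → prefix "tx" already present; 3 new (p, p, o)
  "txxptoxtx" → prefix "txx" already present; 6 new (p, t, o, x, t, x)
  "txxptoxo" → prefix "txxptox" already present; 1 new (o)
  "txoxpxpxoo" → prefix "tx" already present; 8 new (o, x, p, x, p, x, o, o)
  "txxtoxt" → prefix "txxto" already present; 2 new (x, t)
  "txxoxxtox" → prefix "txx" already present; 6 new (o, x, x, t, o, x)
  "txxxottxpx" → prefix "txxx" already present; 6 new (o, t, t, x, p, x)
  "txxptoxtp" → prefix "txxptoxt" already present; 1 new (p)
  "txxox" → prefix "txxox" already present; 0 new (none)
  "ttxo" → prefix "t" already present; 3 new (t, x, o)
Total nodes = 8 + 5 + 1 + 0 + 7 + 3 + 6 + 1 + 8 + 2 + 6 + 6 + 1 + 0 + 3 = 57

57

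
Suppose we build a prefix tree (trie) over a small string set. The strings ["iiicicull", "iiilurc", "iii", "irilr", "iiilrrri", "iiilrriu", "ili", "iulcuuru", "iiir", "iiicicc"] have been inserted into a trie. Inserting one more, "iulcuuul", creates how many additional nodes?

Walking "iulcuuul" from the root, the first 6 characters ("iulcuu") follow existing edges; "u" is the first miss.
Each of the 2 remaining characters creates one node.

2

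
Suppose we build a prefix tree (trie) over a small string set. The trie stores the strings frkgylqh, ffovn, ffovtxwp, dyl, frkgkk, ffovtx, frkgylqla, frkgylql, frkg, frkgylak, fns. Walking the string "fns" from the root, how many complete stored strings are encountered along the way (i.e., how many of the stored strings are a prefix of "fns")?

1

Walk "fns" from the root; an end-of-word marker is hit whenever a stored word is a prefix of "fns".
Prefixes of the query that are stored words: "fns"
Count: 1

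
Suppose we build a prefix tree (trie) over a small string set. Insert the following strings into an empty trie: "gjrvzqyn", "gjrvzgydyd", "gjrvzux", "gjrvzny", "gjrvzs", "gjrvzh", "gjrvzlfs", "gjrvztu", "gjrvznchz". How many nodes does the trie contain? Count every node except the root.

For each word, the new-node count is its length minus the longest prefix already in the trie:
  "gjrvzqyn" → 8 new (g, j, r, v, z, q, y, n)
  "gjrvzgydyd" → prefix "gjrvz" already present; 5 new (g, y, d, y, d)
  "gjrvzux" → prefix "gjrvz" already present; 2 new (u, x)
  "gjrvzny" → prefix "gjrvz" already present; 2 new (n, y)
  "gjrvzs" → prefix "gjrvz" already present; 1 new (s)
  "gjrvzh" → prefix "gjrvz" already present; 1 new (h)
  "gjrvzlfs" → prefix "gjrvz" already present; 3 new (l, f, s)
  "gjrvztu" → prefix "gjrvz" already present; 2 new (t, u)
  "gjrvznchz" → prefix "gjrvzn" already present; 3 new (c, h, z)
Total nodes = 8 + 5 + 2 + 2 + 1 + 1 + 3 + 2 + 3 = 27

27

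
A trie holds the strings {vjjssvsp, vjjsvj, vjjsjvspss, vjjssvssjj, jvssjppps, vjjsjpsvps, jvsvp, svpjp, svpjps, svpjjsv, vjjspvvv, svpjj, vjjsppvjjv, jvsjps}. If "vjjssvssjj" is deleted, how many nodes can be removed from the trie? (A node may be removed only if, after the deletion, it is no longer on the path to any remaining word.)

A node on "vjjssvssjj"'s path can go only if nothing else ends at it or branches off below it.
The suffix "sjj" (3 nodes) is used only by "vjjssvssjj"; the node for "vjjssvs" still has the child "p", so pruning stops there.
Nodes removed: 3

3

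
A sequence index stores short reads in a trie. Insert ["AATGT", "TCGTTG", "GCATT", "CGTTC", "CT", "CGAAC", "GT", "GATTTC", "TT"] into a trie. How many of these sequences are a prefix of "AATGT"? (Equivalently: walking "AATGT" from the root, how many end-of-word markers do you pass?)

1

Check each prefix of "AATGT" against the stored set — each match is an end-marker on the path.
Prefixes of the query that are stored words: "AATGT"
Count: 1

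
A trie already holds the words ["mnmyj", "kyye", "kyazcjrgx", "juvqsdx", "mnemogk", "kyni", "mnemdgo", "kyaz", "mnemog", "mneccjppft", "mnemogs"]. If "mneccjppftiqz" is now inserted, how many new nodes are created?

3

Walking "mneccjppftiqz" from the root, the first 10 characters ("mneccjppft") follow existing edges; "i" is the first miss.
New nodes needed: |"mneccjppftiqz"| − 10 = 13 − 10 = 3.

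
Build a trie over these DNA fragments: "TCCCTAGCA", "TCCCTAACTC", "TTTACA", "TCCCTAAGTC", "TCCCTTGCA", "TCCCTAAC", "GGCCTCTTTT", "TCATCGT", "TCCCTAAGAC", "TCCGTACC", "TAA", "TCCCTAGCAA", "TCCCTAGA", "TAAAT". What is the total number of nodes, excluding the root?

Count nodes per top-level branch (shared prefixes stored once):
  'G'-branch (GGCCTCTTTT): 10 nodes
  'T'-branch (TAA, TAAAT, TCATCGT, TCCCTAAC, TCCCTAACTC, TCCCTAAGAC, TCCCTAAGTC, TCCCTAGA, TCCCTAGCA, TCCCTAGCAA, TCCCTTGCA, TCCGTACC, TTTACA): 43 nodes
Sum: 53

53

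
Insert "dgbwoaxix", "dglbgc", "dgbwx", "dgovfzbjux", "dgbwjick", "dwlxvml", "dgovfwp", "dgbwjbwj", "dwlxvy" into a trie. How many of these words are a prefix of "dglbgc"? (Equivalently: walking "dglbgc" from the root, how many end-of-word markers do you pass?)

Check each prefix of "dglbgc" against the stored set — each match is an end-marker on the path.
Prefixes of the query that are stored words: "dglbgc"
Count: 1

1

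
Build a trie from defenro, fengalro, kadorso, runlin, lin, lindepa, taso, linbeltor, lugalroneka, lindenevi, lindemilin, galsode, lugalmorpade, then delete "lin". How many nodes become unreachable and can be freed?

0

Walk "lin" from the leaf back toward the root, removing each node that no remaining word uses.
Every node on "lin" is still needed (e.g. by "lindepa"), so nothing is freed.
Nodes removed: 0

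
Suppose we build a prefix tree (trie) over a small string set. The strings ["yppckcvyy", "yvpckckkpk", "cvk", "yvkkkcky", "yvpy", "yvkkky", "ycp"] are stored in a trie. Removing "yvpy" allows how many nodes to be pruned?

After clearing the end-marker at "yvpy", prune upward until reaching a node still needed by another word.
The suffix "y" (1 node) is used only by "yvpy"; the node for "yvp" still has the child "c", so pruning stops there.
Nodes removed: 1

1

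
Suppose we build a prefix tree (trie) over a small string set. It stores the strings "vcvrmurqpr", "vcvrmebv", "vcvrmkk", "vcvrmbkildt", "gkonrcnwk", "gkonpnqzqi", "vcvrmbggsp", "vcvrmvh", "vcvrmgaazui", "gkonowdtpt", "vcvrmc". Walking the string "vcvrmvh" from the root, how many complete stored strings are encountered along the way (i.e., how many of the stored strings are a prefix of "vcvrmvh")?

1

Walk "vcvrmvh" from the root; an end-of-word marker is hit whenever a stored word is a prefix of "vcvrmvh".
Prefixes of the query that are stored words: "vcvrmvh"
Count: 1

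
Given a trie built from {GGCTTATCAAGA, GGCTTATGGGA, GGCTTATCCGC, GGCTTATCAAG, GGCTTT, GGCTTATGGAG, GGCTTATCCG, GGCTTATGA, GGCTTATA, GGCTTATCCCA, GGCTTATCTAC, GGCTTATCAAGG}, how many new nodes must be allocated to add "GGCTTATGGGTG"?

The longest prefix of "GGCTTATGGGTG" already in the trie is "GGCTTATGGG" (length 10).
So 12 − 10 = 2 new nodes.

2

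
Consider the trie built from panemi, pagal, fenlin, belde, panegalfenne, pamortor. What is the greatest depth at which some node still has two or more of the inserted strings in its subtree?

4

Look for the deepest trie node that still has at least two words in its subtree.
e.g. "panegalfenne" and "panemi" share the prefix "pane" of length 4; no pair shares a longer one.
Longest shared-prefix length: 4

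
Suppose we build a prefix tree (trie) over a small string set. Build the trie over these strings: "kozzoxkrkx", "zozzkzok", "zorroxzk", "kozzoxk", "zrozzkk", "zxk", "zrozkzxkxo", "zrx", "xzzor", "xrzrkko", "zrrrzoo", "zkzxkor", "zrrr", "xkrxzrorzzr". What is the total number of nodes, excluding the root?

Insert word by word; a character creates a node only if that edge doesn't already exist:
  "kozzoxkrkx" → 10 new (k, o, z, z, o, x, k, r, k, x)
  "zozzkzok" → 8 new (z, o, z, z, k, z, o, k)
  "zorroxzk" → prefix "zo" already present; 6 new (r, r, o, x, z, k)
  "kozzoxk" → prefix "kozzoxk" already present; 0 new (none)
  "zrozzkk" → prefix "z" already present; 6 new (r, o, z, z, k, k)
  "zxk" → prefix "z" already present; 2 new (x, k)
  "zrozkzxkxo" → prefix "zroz" already present; 6 new (k, z, x, k, x, o)
  "zrx" → prefix "zr" already present; 1 new (x)
  "xzzor" → 5 new (x, z, z, o, r)
  "xrzrkko" → prefix "x" already present; 6 new (r, z, r, k, k, o)
  "zrrrzoo" → prefix "zr" already present; 5 new (r, r, z, o, o)
  "zkzxkor" → prefix "z" already present; 6 new (k, z, x, k, o, r)
  "zrrr" → prefix "zrrr" already present; 0 new (none)
  "xkrxzrorzzr" → prefix "x" already present; 10 new (k, r, x, z, r, o, r, z, z, r)
Total nodes = 10 + 8 + 6 + 0 + 6 + 2 + 6 + 1 + 5 + 6 + 5 + 6 + 0 + 10 = 71

71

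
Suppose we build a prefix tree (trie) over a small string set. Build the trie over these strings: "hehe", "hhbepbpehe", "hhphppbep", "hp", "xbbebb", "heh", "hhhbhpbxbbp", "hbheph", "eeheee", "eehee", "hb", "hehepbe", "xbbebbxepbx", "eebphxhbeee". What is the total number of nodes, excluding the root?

Trace insertions, counting only characters that open a new branch:
  "hehe" → 4 new (h, e, h, e)
  "hhbepbpehe" → prefix "h" already present; 9 new (h, b, e, p, b, p, e, h, e)
  "hhphppbep" → prefix "hh" already present; 7 new (p, h, p, p, b, e, p)
  "hp" → prefix "h" already present; 1 new (p)
  "xbbebb" → 6 new (x, b, b, e, b, b)
  "heh" → prefix "heh" already present; 0 new (none)
  "hhhbhpbxbbp" → prefix "hh" already present; 9 new (h, b, h, p, b, x, b, b, p)
  "hbheph" → prefix "h" already present; 5 new (b, h, e, p, h)
  "eeheee" → 6 new (e, e, h, e, e, e)
  "eehee" → prefix "eehee" already present; 0 new (none)
  "hb" → prefix "hb" already present; 0 new (none)
  "hehepbe" → prefix "hehe" already present; 3 new (p, b, e)
  "xbbebbxepbx" → prefix "xbbebb" already present; 5 new (x, e, p, b, x)
  "eebphxhbeee" → prefix "ee" already present; 9 new (b, p, h, x, h, b, e, e, e)
Total nodes = 4 + 9 + 7 + 1 + 6 + 0 + 9 + 5 + 6 + 0 + 0 + 3 + 5 + 9 = 64

64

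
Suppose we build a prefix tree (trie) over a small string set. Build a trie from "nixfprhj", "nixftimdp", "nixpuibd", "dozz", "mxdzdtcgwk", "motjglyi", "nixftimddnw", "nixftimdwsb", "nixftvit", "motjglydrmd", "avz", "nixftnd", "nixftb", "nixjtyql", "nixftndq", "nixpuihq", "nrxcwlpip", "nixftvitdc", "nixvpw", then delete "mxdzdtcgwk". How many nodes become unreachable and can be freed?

9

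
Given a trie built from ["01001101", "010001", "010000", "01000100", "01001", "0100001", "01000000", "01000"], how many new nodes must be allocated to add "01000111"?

2

The longest prefix of "01000111" already in the trie is "010001" (length 6).
So 8 − 6 = 2 new nodes.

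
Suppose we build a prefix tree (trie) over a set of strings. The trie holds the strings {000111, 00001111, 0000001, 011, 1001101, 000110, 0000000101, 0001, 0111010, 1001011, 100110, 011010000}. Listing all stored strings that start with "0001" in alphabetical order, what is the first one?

0001

Words with prefix "0001", in lexicographic order: "0001", "000110", "000111"
Position 1: 0001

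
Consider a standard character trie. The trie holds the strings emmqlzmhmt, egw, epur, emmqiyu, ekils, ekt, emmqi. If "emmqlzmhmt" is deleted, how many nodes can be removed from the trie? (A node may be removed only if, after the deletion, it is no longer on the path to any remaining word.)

Walk "emmqlzmhmt" from the leaf back toward the root, removing each node that no remaining word uses.
The suffix "lzmhmt" (6 nodes) is used only by "emmqlzmhmt"; the node for "emmq" still has the child "i", so pruning stops there.
Nodes removed: 6

6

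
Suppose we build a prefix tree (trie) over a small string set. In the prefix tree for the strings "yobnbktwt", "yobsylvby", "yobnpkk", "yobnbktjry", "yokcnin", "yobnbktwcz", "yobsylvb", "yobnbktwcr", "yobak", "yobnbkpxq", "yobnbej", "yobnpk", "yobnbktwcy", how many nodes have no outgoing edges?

Leaves are exactly the stored words that no other stored word extends.
Those words: "yobak", "yobnbej", "yobnbkpxq", "yobnbktjry", "yobnbktwcr", "yobnbktwcy", "yobnbktwcz", "yobnbktwt", "yobnpkk", "yobsylvby", "yokcnin"
Leaf count: 11

11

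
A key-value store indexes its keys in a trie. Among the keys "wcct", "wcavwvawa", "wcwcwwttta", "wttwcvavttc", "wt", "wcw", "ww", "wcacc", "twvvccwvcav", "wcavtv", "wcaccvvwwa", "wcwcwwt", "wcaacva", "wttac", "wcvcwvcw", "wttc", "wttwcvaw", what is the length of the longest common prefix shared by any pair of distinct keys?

7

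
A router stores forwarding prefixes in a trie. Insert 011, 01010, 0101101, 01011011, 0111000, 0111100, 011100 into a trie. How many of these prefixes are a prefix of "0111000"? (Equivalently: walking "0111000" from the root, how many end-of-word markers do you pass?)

3

Traverse "0111000" character by character; count nodes along the way that are marked as word ends.
Prefixes of the query that are stored words: "011", "011100", "0111000"
Count: 3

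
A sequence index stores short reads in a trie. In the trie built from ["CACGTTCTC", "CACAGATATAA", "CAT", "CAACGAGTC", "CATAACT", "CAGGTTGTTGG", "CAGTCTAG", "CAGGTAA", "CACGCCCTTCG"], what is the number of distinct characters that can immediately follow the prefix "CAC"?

2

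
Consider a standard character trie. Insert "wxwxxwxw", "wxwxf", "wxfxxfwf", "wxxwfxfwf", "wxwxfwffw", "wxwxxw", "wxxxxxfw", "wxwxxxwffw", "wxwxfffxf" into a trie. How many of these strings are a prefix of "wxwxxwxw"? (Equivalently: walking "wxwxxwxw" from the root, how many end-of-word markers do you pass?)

Check each prefix of "wxwxxwxw" against the stored set — each match is an end-marker on the path.
Prefixes of the query that are stored words: "wxwxxw", "wxwxxwxw"
Count: 2

2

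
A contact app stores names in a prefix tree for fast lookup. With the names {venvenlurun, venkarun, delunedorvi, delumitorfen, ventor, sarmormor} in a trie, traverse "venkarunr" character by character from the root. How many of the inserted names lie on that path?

1

Check each prefix of "venkarunr" against the stored set — each match is an end-marker on the path.
Prefixes of the query that are stored words: "venkarun"
Count: 1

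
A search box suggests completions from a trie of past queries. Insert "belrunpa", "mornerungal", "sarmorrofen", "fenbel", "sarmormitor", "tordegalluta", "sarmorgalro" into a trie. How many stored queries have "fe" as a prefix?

1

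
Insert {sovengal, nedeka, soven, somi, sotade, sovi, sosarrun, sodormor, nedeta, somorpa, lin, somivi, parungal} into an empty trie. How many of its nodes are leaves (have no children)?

11

A leaf is a node with no children — equivalently, the end of a word that is not a proper prefix of any other stored word.
Those words: "lin", "nedeka", "nedeta", "parungal", "sodormor", "somivi", "somorpa", "sosarrun", "sotade", "sovengal", "sovi"
Leaf count: 11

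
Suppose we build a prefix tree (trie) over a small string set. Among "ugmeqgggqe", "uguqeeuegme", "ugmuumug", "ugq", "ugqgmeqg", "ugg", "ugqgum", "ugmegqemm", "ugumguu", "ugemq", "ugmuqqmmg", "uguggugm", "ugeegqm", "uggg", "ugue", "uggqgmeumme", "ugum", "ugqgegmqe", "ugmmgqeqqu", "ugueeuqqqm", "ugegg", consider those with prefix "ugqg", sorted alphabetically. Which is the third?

ugqgum

DFS of the "ugqg" subtree visits, in order: "ugqgegmqe", "ugqgmeqg", "ugqgum"
The 3rd is ugqgum.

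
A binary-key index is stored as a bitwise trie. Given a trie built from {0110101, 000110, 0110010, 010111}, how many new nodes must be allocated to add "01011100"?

2

"010111" is already a path in the trie; the remaining "00" must be added.
New nodes needed: |"01011100"| − 6 = 8 − 6 = 2.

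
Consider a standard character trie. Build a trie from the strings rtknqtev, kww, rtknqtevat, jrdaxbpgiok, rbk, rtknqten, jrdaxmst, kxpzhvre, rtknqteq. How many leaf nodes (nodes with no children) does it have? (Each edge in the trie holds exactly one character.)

A leaf is a node with no children — equivalently, the end of a word that is not a proper prefix of any other stored word.
Those words: "jrdaxbpgiok", "jrdaxmst", "kww", "kxpzhvre", "rbk", "rtknqten", "rtknqteq", "rtknqtevat"
Leaf count: 8

8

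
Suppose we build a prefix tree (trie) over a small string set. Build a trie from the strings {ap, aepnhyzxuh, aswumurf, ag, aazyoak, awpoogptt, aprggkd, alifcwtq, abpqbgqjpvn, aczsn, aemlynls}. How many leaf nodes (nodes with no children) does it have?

A leaf is a node with no children — equivalently, the end of a word that is not a proper prefix of any other stored word.
Those words: "aazyoak", "abpqbgqjpvn", "aczsn", "aemlynls", "aepnhyzxuh", "ag", "alifcwtq", "aprggkd", "aswumurf", "awpoogptt"
Leaf count: 10

10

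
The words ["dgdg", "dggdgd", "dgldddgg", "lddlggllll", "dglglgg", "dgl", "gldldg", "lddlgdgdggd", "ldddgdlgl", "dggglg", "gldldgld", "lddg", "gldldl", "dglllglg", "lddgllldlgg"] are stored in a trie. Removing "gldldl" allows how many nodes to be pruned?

1

After clearing the end-marker at "gldldl", prune upward until reaching a node still needed by another word.
The suffix "l" (1 node) is used only by "gldldl"; the node for "gldld" still has the child "g", so pruning stops there.
Nodes removed: 1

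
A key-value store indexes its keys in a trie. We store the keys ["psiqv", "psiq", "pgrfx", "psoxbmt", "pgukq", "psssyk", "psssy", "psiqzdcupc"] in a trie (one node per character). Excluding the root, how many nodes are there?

Trace insertions, counting only characters that open a new branch:
  "psiqv" → 5 new (p, s, i, q, v)
  "psiq" → prefix "psiq" already present; 0 new (none)
  "pgrfx" → prefix "p" already present; 4 new (g, r, f, x)
  "psoxbmt" → prefix "ps" already present; 5 new (o, x, b, m, t)
  "pgukq" → prefix "pg" already present; 3 new (u, k, q)
  "psssyk" → prefix "ps" already present; 4 new (s, s, y, k)
  "psssy" → prefix "psssy" already present; 0 new (none)
  "psiqzdcupc" → prefix "psiq" already present; 6 new (z, d, c, u, p, c)
Total nodes = 5 + 0 + 4 + 5 + 3 + 4 + 0 + 6 = 27

27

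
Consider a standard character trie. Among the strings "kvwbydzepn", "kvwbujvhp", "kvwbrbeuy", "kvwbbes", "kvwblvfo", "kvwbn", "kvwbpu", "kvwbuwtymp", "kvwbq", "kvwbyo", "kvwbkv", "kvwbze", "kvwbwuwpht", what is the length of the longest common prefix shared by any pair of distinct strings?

Look for the deepest trie node that still has at least two words in its subtree.
"kvwbujvhp" and "kvwbuwtymp" agree on "kvwbu" (5 characters) before diverging; nothing deeper is shared.
Longest shared-prefix length: 5

5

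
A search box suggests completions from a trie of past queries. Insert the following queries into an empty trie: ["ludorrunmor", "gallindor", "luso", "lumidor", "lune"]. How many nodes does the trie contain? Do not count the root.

Count nodes per top-level branch (shared prefixes stored once):
  'g'-branch (gallindor): 9 nodes
  'l'-branch (ludorrunmor, lumidor, lune, luso): 20 nodes
Sum: 29

29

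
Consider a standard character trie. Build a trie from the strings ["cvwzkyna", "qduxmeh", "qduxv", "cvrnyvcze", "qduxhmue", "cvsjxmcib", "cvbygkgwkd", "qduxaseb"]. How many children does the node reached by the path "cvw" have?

1

Walk "cvw" from the root, arriving at one node.
Distinct next characters after "cvw": z.
That node has 1 child edge.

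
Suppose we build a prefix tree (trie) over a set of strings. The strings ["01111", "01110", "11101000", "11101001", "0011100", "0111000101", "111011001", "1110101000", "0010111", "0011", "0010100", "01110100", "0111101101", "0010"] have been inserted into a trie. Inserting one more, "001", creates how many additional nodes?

0

"001" is already a full path in the trie; only an end-marker is added.
No new nodes are needed: 0.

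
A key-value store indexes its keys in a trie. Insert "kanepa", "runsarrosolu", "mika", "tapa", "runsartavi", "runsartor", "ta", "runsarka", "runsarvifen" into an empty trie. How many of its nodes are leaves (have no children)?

Leaves are exactly the stored words that no other stored word extends.
Those words: "kanepa", "mika", "runsarka", "runsarrosolu", "runsartavi", "runsartor", "runsarvifen", "tapa"
Leaf count: 8

8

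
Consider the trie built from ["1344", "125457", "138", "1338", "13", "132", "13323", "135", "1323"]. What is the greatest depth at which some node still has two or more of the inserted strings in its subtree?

3

Equivalently: take the maximum, over all pairs, of their longest common prefix length.
e.g. "132" and "1323" share the prefix "132" of length 3; no pair shares a longer one.
Longest shared-prefix length: 3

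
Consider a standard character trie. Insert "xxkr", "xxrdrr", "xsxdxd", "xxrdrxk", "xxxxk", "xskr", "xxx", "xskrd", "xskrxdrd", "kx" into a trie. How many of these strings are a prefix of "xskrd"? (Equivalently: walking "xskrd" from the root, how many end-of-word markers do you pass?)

Walk "xskrd" from the root; an end-of-word marker is hit whenever a stored word is a prefix of "xskrd".
Prefixes of the query that are stored words: "xskr", "xskrd"
Count: 2

2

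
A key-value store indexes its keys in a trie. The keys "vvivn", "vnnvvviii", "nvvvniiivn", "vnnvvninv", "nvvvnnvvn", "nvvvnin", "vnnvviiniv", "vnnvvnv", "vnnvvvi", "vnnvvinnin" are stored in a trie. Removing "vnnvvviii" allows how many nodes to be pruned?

2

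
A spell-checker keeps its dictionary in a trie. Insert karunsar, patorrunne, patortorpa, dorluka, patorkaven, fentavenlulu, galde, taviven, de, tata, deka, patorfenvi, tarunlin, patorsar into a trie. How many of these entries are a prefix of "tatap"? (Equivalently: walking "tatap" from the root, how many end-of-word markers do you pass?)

1

Traverse "tatap" character by character; count nodes along the way that are marked as word ends.
Prefixes of the query that are stored words: "tata"
Count: 1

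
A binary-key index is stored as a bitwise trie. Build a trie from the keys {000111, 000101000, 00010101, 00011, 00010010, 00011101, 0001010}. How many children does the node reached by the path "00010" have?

The children of the "00010" node are the distinct next characters among strings starting with "00010".
Distinct next characters after "00010": 0, 1.
That node has 2 child edges.

2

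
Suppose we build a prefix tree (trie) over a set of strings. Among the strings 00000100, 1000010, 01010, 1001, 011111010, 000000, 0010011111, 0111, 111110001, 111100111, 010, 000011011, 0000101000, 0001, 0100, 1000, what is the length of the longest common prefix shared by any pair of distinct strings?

5

The deepest shared node is where two words last agree before diverging.
e.g. "000000" and "00000100" share the prefix "00000" of length 5; no pair shares a longer one.
Longest shared-prefix length: 5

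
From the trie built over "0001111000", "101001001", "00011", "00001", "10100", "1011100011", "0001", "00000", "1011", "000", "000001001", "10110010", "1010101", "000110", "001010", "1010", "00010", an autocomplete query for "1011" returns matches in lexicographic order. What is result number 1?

Words with prefix "1011", in lexicographic order: "1011", "10110010", "1011100011"
Position 1: 1011

1011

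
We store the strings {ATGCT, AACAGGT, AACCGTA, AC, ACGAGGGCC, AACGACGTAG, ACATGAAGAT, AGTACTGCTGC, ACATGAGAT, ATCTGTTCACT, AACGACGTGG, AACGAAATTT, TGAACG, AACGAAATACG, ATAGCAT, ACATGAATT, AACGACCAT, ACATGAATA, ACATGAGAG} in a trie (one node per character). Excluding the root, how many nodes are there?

88

Insert word by word; a character creates a node only if that edge doesn't already exist:
  "ATGCT" → 5 new (A, T, G, C, T)
  "AACAGGT" → prefix "A" already present; 6 new (A, C, A, G, G, T)
  "AACCGTA" → prefix "AAC" already present; 4 new (C, G, T, A)
  "AC" → prefix "A" already present; 1 new (C)
  "ACGAGGGCC" → prefix "AC" already present; 7 new (G, A, G, G, G, C, C)
  "AACGACGTAG" → prefix "AAC" already present; 7 new (G, A, C, G, T, A, G)
  "ACATGAAGAT" → prefix "AC" already present; 8 new (A, T, G, A, A, G, A, T)
  "AGTACTGCTGC" → prefix "A" already present; 10 new (G, T, A, C, T, G, C, T, G, C)
  "ACATGAGAT" → prefix "ACATGA" already present; 3 new (G, A, T)
  "ATCTGTTCACT" → prefix "AT" already present; 9 new (C, T, G, T, T, C, A, C, T)
  "AACGACGTGG" → prefix "AACGACGT" already present; 2 new (G, G)
  "AACGAAATTT" → prefix "AACGA" already present; 5 new (A, A, T, T, T)
  "TGAACG" → 6 new (T, G, A, A, C, G)
  "AACGAAATACG" → prefix "AACGAAAT" already present; 3 new (A, C, G)
  "ATAGCAT" → prefix "AT" already present; 5 new (A, G, C, A, T)
  "ACATGAATT" → prefix "ACATGAA" already present; 2 new (T, T)
  "AACGACCAT" → prefix "AACGAC" already present; 3 new (C, A, T)
  "ACATGAATA" → prefix "ACATGAAT" already present; 1 new (A)
  "ACATGAGAG" → prefix "ACATGAGA" already present; 1 new (G)
Total nodes = 5 + 6 + 4 + 1 + 7 + 7 + 8 + 10 + 3 + 9 + 2 + 5 + 6 + 3 + 5 + 2 + 3 + 1 + 1 = 88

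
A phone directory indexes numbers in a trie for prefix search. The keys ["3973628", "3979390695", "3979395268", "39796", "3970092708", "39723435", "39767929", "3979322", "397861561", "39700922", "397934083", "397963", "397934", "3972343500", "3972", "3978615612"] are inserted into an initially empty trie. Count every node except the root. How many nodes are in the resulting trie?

Insert word by word; a character creates a node only if that edge doesn't already exist:
  "3973628" → 7 new (3, 9, 7, 3, 6, 2, 8)
  "3979390695" → prefix "397" already present; 7 new (9, 3, 9, 0, 6, 9, 5)
  "3979395268" → prefix "397939" already present; 4 new (5, 2, 6, 8)
  "39796" → prefix "3979" already present; 1 new (6)
  "3970092708" → prefix "397" already present; 7 new (0, 0, 9, 2, 7, 0, 8)
  "39723435" → prefix "397" already present; 5 new (2, 3, 4, 3, 5)
  "39767929" → prefix "397" already present; 5 new (6, 7, 9, 2, 9)
  "3979322" → prefix "39793" already present; 2 new (2, 2)
  "397861561" → prefix "397" already present; 6 new (8, 6, 1, 5, 6, 1)
  "39700922" → prefix "3970092" already present; 1 new (2)
  "397934083" → prefix "39793" already present; 4 new (4, 0, 8, 3)
  "397963" → prefix "39796" already present; 1 new (3)
  "397934" → prefix "397934" already present; 0 new (none)
  "3972343500" → prefix "39723435" already present; 2 new (0, 0)
  "3972" → prefix "3972" already present; 0 new (none)
  "3978615612" → prefix "397861561" already present; 1 new (2)
Total nodes = 7 + 7 + 4 + 1 + 7 + 5 + 5 + 2 + 6 + 1 + 4 + 1 + 0 + 2 + 0 + 1 = 53

53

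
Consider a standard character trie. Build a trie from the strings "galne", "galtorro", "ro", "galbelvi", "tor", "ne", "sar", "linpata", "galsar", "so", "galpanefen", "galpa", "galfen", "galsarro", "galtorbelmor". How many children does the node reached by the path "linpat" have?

Follow the path "linpat" to its node, then look at its outgoing edges.
Characters that immediately follow "linpat" among the stored strings: {a}.
That node has 1 child edge.

1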